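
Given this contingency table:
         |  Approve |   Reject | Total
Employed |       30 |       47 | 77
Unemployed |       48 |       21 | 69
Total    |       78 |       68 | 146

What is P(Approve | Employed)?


P(Approve | Employed) = 30/(30+47) = 30/77

P(Approve|Employed) = 30/77 ≈ 38.96%


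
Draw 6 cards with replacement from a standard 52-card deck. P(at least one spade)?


P(not a spade) = 39/52 = 3/4
P(none in 6 draws) = (3/4)^6 = 729/4096
P(≥1 spade) = 1 - 729/4096 = 3367/4096

P = 3367/4096 ≈ 82.20%


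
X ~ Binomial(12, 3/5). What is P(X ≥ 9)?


P(X ≥ 9) = Σ P(X=i) for i=9..12
P(X=9) = 6928416/48828125
P(X=10) = 15588936/244140625
P(X=11) = 4251528/244140625
P(X=12) = 531441/244140625
Sum = 11002797/48828125

P(X ≥ 9) = 11002797/48828125 ≈ 22.53%


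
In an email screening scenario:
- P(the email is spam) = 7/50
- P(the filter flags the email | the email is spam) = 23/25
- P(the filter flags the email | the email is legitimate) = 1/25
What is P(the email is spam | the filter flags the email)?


Using Bayes' theorem:
P(A|B) = P(B|A)·P(A) / P(B)

P(the filter flags the email) = 23/25 × 7/50 + 1/25 × 43/50
= 161/1250 + 43/1250 = 102/625

P(the email is spam|the filter flags the email) = (161/1250) / (102/625) = 161/204

P(the email is spam|the filter flags the email) = 161/204 ≈ 78.92%


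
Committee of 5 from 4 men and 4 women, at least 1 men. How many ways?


Count by #men:
  1M,4W: C(4,1)×C(4,4)=4
  2M,3W: C(4,2)×C(4,3)=24
  3M,2W: C(4,3)×C(4,2)=24
  4M,1W: C(4,4)×C(4,1)=4
Total = 56

56


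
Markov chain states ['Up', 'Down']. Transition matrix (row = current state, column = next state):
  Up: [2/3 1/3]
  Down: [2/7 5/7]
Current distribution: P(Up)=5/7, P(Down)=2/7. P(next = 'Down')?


P(next=Down) = Σᵢ P(now=i)×P(i→Down)
= 5/7×1/3 + 2/7×5/7
= 5/21 + 10/49 = 65/147

P = 65/147 ≈ 0.4422


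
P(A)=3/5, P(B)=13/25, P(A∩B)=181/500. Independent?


P(A)×P(B) = 39/125
P(A∩B) = 181/500
Not equal → NOT independent

No, not independent


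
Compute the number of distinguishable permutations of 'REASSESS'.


Letters: 8, freq: {'R': 1, 'E': 2, 'A': 1, 'S': 4}
8!/(1!×2!×1!×4!) = 40320/48 = 840

840


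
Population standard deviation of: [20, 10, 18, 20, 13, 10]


Mean = 91/6
  (20-91/6)²=841/36
  (10-91/6)²=961/36
  (18-91/6)²=289/36
  (20-91/6)²=841/36
  (13-91/6)²=169/36
  (10-91/6)²=961/36
Σ(x-μ)² = 677/6
σ² = (677/6)/6 = 677/36

σ = √(677/36) ≈ 4.3365


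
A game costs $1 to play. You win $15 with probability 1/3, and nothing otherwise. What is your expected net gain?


E[gain] = (15-1)×1/3 + (-1)×2/3
= 14/3 - 2/3 = 4

Expected net gain = $4 ≈ $4.00


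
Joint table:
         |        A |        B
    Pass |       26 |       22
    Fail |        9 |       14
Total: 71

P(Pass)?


P(Pass) = (26+22)/71 = 48/71

P(Pass) = 48/71 ≈ 67.61%


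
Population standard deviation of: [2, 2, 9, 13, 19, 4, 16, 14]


Mean = 79/8
  (2-79/8)²=3969/64
  (2-79/8)²=3969/64
  (9-79/8)²=49/64
  (13-79/8)²=625/64
  (19-79/8)²=5329/64
  (4-79/8)²=2209/64
  (16-79/8)²=2401/64
  (14-79/8)²=1089/64
Σ(x-μ)² = 2455/8
σ² = (2455/8)/8 = 2455/64

σ = √(2455/64) ≈ 6.1935


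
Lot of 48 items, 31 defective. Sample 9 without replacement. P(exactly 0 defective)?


Hypergeometric: C(31,0)×C(17,9)/C(48,9)
= 1×24310/1677106640 = 221/15246424

P(X=0) = 221/15246424 ≈ 0.00%


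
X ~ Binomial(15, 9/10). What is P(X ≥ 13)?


P(X ≥ 13) = Σ P(X=i) for i=13..15
P(X=13) = 53379182394909/200000000000000
P(X=14) = 68630377364883/200000000000000
P(X=15) = 205891132094649/1000000000000000
Sum = 815938930893609/1000000000000000

P(X ≥ 13) = 815938930893609/1000000000000000 ≈ 81.59%


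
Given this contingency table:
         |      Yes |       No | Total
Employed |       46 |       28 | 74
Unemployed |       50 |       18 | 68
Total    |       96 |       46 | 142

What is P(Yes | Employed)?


P(Yes | Employed) = 46/(46+28) = 46/74 = 23/37

P(Yes|Employed) = 23/37 ≈ 62.16%


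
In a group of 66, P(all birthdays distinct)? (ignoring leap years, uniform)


P(all different) = Π(365-i)/365 for i=0..65
= (365/365)×(364/365)×...×(300/365)
= 0.001904

P ≈ 0.0019 ≈ 0.19%


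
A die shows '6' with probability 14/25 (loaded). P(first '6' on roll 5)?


Geometric: P(X=5) = (1-p)^(k-1)×p = (11/25)^4×14/25 = 204974/9765625

P(X=5) = 204974/9765625 ≈ 2.10%


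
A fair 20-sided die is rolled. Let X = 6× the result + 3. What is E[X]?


E[die] = (1+20)/2 = 21/2
E[X] = 6×21/2 + 3 = 66

E[X] = 66


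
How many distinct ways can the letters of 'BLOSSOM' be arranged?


Letters: 7, freq: {'B': 1, 'L': 1, 'O': 2, 'S': 2, 'M': 1}
7!/(1!×1!×2!×2!×1!) = 5040/4 = 1260

1260


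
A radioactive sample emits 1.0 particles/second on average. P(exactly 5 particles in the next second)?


Poisson(λ=1.0): P(X=5) = e^(-λ)×λ^k/k!
= e^(-1.0) × 1.0^5 / 5!
≈ 0.3678794412 × 1 / 120 ≈ 0.003066

P(X=5) ≈ 0.003066 ≈ 0.31%


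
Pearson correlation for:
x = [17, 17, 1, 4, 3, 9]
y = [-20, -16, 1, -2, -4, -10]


n=6, Σx=51, Σy=-51, Σxy=-721, Σx²=685, Σy²=777
r = (6×(-721) - 51×(-51))/√((6×685 - 51²)(6×777 - (-51)²))
= -1725/√(1509×2061) = -1725/√3110049 ≈ -1725/1763.5331 ≈ -0.9782

r ≈ -0.9782


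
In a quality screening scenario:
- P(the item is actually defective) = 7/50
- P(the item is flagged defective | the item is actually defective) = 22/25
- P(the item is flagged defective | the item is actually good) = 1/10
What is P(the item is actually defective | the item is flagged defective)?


Using Bayes' theorem:
P(A|B) = P(B|A)·P(A) / P(B)

P(the item is flagged defective) = 22/25 × 7/50 + 1/10 × 43/50
= 77/625 + 43/500 = 523/2500

P(the item is actually defective|the item is flagged defective) = (77/625) / (523/2500) = 308/523

P(the item is actually defective|the item is flagged defective) = 308/523 ≈ 58.89%


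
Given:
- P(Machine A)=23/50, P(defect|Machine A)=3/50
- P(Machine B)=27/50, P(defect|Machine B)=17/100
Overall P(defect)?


P(B) = Σ P(B|Aᵢ)×P(Aᵢ)
  3/50×23/50 = 69/2500
  17/100×27/50 = 459/5000
Sum = 597/5000

P(defect) = 597/5000 ≈ 11.94%


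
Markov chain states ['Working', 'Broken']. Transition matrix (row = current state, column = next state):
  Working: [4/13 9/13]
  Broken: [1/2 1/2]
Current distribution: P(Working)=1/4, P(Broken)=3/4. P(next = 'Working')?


P(next=Working) = Σᵢ P(now=i)×P(i→Working)
= 1/4×4/13 + 3/4×1/2
= 1/13 + 3/8 = 47/104

P = 47/104 ≈ 0.4519


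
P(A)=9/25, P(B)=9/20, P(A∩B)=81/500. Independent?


P(A)×P(B) = 81/500
P(A∩B) = 81/500
Equal ✓ → Independent

Yes, independent


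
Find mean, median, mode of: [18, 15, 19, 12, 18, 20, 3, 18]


Sorted: [3, 12, 15, 18, 18, 18, 19, 20]
Mean = 123/8
Median = 18
Freq: {18: 3, 15: 1, 19: 1, 12: 1, 20: 1, 3: 1}
Mode: [18]

Mean=123/8, Median=18, Mode=18


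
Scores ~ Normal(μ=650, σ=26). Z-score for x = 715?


z = (x - μ)/σ = (715 - 650)/26 = 2.5

z = 2.5


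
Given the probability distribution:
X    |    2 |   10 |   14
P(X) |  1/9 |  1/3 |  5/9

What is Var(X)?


E[X] = 34/3
E[X²] = 428/3
Var(X) = E[X²] - (E[X])² = 428/3 - 1156/9 = 128/9

Var(X) = 128/9 ≈ 14.2222


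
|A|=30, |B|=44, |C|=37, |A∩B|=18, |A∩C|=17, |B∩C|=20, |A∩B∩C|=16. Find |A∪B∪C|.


|A∪B∪C| = 30+44+37-18-17-20+16 = 72

|A∪B∪C| = 72


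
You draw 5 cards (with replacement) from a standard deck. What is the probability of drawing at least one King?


P(not a King) = 48/52 = 12/13
P(none in 5 draws) = (12/13)^5 = 248832/371293
P(≥1 King) = 1 - 248832/371293 = 122461/371293

P = 122461/371293 ≈ 32.98%


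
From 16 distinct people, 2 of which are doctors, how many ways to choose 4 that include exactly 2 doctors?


Choose 2 of the 2 doctors and 2 of the other 14 people:
C(2,2)×C(14,2) = 1×91 = 91

91


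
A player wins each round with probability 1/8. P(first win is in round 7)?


Geometric: P(X=7) = (1-p)^(k-1)×p = (7/8)^6×1/8 = 117649/2097152

P(X=7) = 117649/2097152 ≈ 5.61%


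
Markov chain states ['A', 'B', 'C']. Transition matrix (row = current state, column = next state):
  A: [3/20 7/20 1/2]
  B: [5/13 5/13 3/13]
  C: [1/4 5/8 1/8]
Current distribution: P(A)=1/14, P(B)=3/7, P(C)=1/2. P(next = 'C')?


P(next=C) = Σᵢ P(now=i)×P(i→C)
= 1/14×1/2 + 3/7×3/13 + 1/2×1/8
= 1/28 + 9/91 + 1/16 = 41/208

P = 41/208 ≈ 0.1971


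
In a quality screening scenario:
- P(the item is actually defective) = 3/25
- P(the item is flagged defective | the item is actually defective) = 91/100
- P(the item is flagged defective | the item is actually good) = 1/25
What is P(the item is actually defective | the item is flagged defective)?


Using Bayes' theorem:
P(A|B) = P(B|A)·P(A) / P(B)

P(the item is flagged defective) = 91/100 × 3/25 + 1/25 × 22/25
= 273/2500 + 22/625 = 361/2500

P(the item is actually defective|the item is flagged defective) = (273/2500) / (361/2500) = 273/361

P(the item is actually defective|the item is flagged defective) = 273/361 ≈ 75.62%


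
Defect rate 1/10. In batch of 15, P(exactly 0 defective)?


Binomial: P(X=0) = C(15,0)×p^0×(1-p)^15
= 1 × 1 × 205891132094649/1000000000000000 = 205891132094649/1000000000000000

P(X=0) = 205891132094649/1000000000000000 ≈ 20.59%


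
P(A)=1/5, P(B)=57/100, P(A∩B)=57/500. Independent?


P(A)×P(B) = 57/500
P(A∩B) = 57/500
Equal ✓ → Independent

Yes, independent


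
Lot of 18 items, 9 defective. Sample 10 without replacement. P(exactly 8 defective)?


Hypergeometric: C(9,8)×C(9,2)/C(18,10)
= 9×36/43758 = 18/2431

P(X=8) = 18/2431 ≈ 0.74%


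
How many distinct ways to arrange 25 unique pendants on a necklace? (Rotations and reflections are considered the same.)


Free circular arrangements: rotations and reflections both identified.
(n-1)!/2 = 24!/2 = 620448401733239439360000/2 = 310224200866619719680000

310224200866619719680000


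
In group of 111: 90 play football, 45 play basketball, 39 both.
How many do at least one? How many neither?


|A∪B| = 90+45-39 = 96
Neither = 111-96 = 15

At least one: 96; Neither: 15


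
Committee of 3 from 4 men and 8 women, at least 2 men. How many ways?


Count by #men:
  2M,1W: C(4,2)×C(8,1)=48
  3M,0W: C(4,3)×C(8,0)=4
Total = 52

52


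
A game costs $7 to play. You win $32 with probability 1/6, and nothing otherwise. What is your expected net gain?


E[gain] = (32-7)×1/6 + (-7)×5/6
= 25/6 - 35/6 = -5/3

Expected net gain = $-5/3 ≈ $-1.67


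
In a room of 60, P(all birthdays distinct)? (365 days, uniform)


P(all different) = Π(365-i)/365 for i=0..59
= (365/365)×(364/365)×...×(306/365)
= 0.005877

P ≈ 0.0059 ≈ 0.59%


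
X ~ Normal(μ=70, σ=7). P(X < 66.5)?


z = (66.5-70)/7 = -0.5
P(Z < -0.5) = 0.3085

P(X < 66.5) ≈ 0.3085


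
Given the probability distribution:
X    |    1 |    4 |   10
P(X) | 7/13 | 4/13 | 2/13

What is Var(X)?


E[X] = 43/13
E[X²] = 271/13
Var(X) = E[X²] - (E[X])² = 271/13 - 1849/169 = 1674/169

Var(X) = 1674/169 ≈ 9.9053


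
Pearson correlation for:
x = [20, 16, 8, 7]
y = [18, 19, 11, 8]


n=4, Σx=51, Σy=56, Σxy=808, Σx²=769, Σy²=870
r = (4×808 - 51×56)/√((4×769 - 51²)(4×870 - 56²))
= 376/√(475×344) = 376/√163400 ≈ 376/404.2277 ≈ 0.9302

r ≈ 0.9302


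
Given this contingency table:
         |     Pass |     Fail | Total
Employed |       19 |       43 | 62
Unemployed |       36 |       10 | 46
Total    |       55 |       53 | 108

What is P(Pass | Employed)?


P(Pass | Employed) = 19/(19+43) = 19/62

P(Pass|Employed) = 19/62 ≈ 30.65%


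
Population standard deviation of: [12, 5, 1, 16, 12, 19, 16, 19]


Mean = 100/8 = 25/2
  (12-25/2)²=1/4
  (5-25/2)²=225/4
  (1-25/2)²=529/4
  (16-25/2)²=49/4
  (12-25/2)²=1/4
  (19-25/2)²=169/4
  (16-25/2)²=49/4
  (19-25/2)²=169/4
Σ(x-μ)² = 298
σ² = 298/8 = 149/4

σ = √(149/4) ≈ 6.1033


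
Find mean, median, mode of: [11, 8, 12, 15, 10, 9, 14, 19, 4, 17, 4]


Sorted: [4, 4, 8, 9, 10, 11, 12, 14, 15, 17, 19]
Mean = 123/11
Median = 11
Freq: {11: 1, 8: 1, 12: 1, 15: 1, 10: 1, 9: 1, 14: 1, 19: 1, 4: 2, 17: 1}
Mode: [4]

Mean=123/11, Median=11, Mode=4


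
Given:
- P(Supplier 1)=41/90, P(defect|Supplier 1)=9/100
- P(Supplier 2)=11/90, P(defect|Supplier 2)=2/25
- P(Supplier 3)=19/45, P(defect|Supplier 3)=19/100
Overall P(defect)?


P(B) = Σ P(B|Aᵢ)×P(Aᵢ)
  9/100×41/90 = 41/1000
  2/25×11/90 = 11/1125
  19/100×19/45 = 361/4500
Sum = 131/1000

P(defect) = 131/1000 ≈ 13.10%


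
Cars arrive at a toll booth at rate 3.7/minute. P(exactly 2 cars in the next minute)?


Poisson(λ=3.7): P(X=2) = e^(-λ)×λ^k/k!
= e^(-3.7) × 3.7^2 / 2!
≈ 0.02472352647 × 13.69 / 2 ≈ 0.169233

P(X=2) ≈ 0.169233 ≈ 16.92%


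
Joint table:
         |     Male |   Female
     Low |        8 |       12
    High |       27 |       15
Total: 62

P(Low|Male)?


P(Low|Male) = 8/(8+27) = 8/35

P = 8/35 ≈ 22.86%


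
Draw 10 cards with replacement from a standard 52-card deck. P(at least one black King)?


P(not a black King) = 50/52 = 25/26
P(none in 10 draws) = (25/26)^10 = 95367431640625/141167095653376
P(≥1 black King) = 1 - 95367431640625/141167095653376 = 45799664012751/141167095653376

P = 45799664012751/141167095653376 ≈ 32.44%


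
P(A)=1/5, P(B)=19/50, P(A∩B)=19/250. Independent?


P(A)×P(B) = 19/250
P(A∩B) = 19/250
Equal ✓ → Independent

Yes, independent


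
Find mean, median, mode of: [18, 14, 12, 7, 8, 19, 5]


Sorted: [5, 7, 8, 12, 14, 18, 19]
Mean = 83/7
Median = 12
Freq: {18: 1, 14: 1, 12: 1, 7: 1, 8: 1, 19: 1, 5: 1}
Mode: No mode

Mean=83/7, Median=12, Mode=No mode


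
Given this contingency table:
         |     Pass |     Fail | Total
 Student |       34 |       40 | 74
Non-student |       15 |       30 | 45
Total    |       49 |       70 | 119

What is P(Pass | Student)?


P(Pass | Student) = 34/(34+40) = 34/74 = 17/37

P(Pass|Student) = 17/37 ≈ 45.95%


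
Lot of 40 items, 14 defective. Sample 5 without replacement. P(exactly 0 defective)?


Hypergeometric: C(14,0)×C(26,5)/C(40,5)
= 1×65780/658008 = 1265/12654

P(X=0) = 1265/12654 ≈ 10.00%


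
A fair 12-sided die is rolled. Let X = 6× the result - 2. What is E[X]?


E[die] = (1+12)/2 = 13/2
E[X] = 6×13/2 - 2 = 37

E[X] = 37


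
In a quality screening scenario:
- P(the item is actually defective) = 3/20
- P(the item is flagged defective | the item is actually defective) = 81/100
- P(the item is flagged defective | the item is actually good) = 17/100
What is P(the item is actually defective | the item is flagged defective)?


Using Bayes' theorem:
P(A|B) = P(B|A)·P(A) / P(B)

P(the item is flagged defective) = 81/100 × 3/20 + 17/100 × 17/20
= 243/2000 + 289/2000 = 133/500

P(the item is actually defective|the item is flagged defective) = (243/2000) / (133/500) = 243/532

P(the item is actually defective|the item is flagged defective) = 243/532 ≈ 45.68%


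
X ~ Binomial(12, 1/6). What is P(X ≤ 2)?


P(X ≤ 2) = Σ P(X=i) for i=0..2
P(X=0) = 244140625/2176782336
P(X=1) = 48828125/181398528
P(X=2) = 107421875/362797056
Sum = 1474609375/2176782336

P(X ≤ 2) = 1474609375/2176782336 ≈ 67.74%


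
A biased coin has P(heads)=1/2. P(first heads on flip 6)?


Geometric: P(X=6) = (1-p)^(k-1)×p = (1/2)^5×1/2 = 1/64

P(X=6) = 1/64 ≈ 1.56%


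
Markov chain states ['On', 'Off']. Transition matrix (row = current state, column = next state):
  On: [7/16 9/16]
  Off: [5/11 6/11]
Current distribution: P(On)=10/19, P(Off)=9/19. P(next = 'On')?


P(next=On) = Σᵢ P(now=i)×P(i→On)
= 10/19×7/16 + 9/19×5/11
= 35/152 + 45/209 = 745/1672

P = 745/1672 ≈ 0.4456


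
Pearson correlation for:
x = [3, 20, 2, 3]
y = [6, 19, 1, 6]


n=4, Σx=28, Σy=32, Σxy=418, Σx²=422, Σy²=434
r = (4×418 - 28×32)/√((4×422 - 28²)(4×434 - 32²))
= 776/√(904×712) = 776/√643648 ≈ 776/802.2768 ≈ 0.9672

r ≈ 0.9672


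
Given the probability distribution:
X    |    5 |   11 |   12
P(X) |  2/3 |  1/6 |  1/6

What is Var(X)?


E[X] = 43/6
E[X²] = 365/6
Var(X) = E[X²] - (E[X])² = 365/6 - 1849/36 = 341/36

Var(X) = 341/36 ≈ 9.4722


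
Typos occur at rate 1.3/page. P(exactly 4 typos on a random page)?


Poisson(λ=1.3): P(X=4) = e^(-λ)×λ^k/k!
= e^(-1.3) × 1.3^4 / 4!
≈ 0.272531793 × 2.8561 / 24 ≈ 0.032432

P(X=4) ≈ 0.032432 ≈ 3.24%


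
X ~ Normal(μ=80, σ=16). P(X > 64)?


z = (64-80)/16 = -1.0
P(X > 64) = 1 - P(Z ≤ -1.0) = 1 - 0.1587 = 0.8413

P(X > 64) ≈ 0.8413


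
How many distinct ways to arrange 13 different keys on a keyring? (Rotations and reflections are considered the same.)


Free circular arrangements: rotations and reflections both identified.
(n-1)!/2 = 12!/2 = 479001600/2 = 239500800

239500800


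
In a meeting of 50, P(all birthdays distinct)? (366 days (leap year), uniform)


P(all different) = Π(366-i)/366 for i=0..49
= (366/366)×(365/366)×...×(317/366)
= 0.029927

P ≈ 0.0299 ≈ 2.99%


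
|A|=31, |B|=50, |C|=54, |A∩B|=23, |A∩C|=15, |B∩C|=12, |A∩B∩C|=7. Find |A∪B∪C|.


|A∪B∪C| = 31+50+54-23-15-12+7 = 92

|A∪B∪C| = 92


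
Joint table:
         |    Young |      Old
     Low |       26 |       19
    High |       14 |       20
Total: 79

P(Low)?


P(Low) = (26+19)/79 = 45/79

P(Low) = 45/79 ≈ 56.96%


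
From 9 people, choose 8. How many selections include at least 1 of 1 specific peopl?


Complement: C(9,8) - C(8,8) = 9 - 1 = 8

8


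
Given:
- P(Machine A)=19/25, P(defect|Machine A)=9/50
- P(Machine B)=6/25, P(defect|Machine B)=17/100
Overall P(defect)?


P(B) = Σ P(B|Aᵢ)×P(Aᵢ)
  9/50×19/25 = 171/1250
  17/100×6/25 = 51/1250
Sum = 111/625

P(defect) = 111/625 ≈ 17.76%


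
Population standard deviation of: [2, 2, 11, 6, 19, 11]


Mean = 51/6 = 17/2
  (2-17/2)²=169/4
  (2-17/2)²=169/4
  (11-17/2)²=25/4
  (6-17/2)²=25/4
  (19-17/2)²=441/4
  (11-17/2)²=25/4
Σ(x-μ)² = 427/2
σ² = (427/2)/6 = 427/12

σ = √(427/12) ≈ 5.9652


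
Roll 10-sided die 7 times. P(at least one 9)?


P(no 9)^7 = (9/10)^7 = 4782969/10000000
P(≥1) = 1 - 4782969/10000000 = 5217031/10000000

P = 5217031/10000000 ≈ 52.17%


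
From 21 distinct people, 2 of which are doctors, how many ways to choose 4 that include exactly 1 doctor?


Choose 1 of the 2 doctors and 3 of the other 19 people:
C(2,1)×C(19,3) = 2×969 = 1938

1938


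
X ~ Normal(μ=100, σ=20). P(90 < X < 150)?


z₁=(90-100)/20=-0.5, z₂=(150-100)/20=2.5
P = Φ(2.5) - Φ(-0.5) = 0.993790 - 0.308538 = 0.685252 ≈ 0.6853

P(90 < X < 150) ≈ 0.6853


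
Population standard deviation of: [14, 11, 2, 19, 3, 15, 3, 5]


Mean = 72/8 = 9
  (14-9)²=25
  (11-9)²=4
  (2-9)²=49
  (19-9)²=100
  (3-9)²=36
  (15-9)²=36
  (3-9)²=36
  (5-9)²=16
Σ(x-μ)² = 302
σ² = 302/8 = 151/4

σ = √(151/4) ≈ 6.1441


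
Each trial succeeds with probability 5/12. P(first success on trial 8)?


Geometric: P(X=8) = (1-p)^(k-1)×p = (7/12)^7×5/12 = 4117715/429981696

P(X=8) = 4117715/429981696 ≈ 0.96%


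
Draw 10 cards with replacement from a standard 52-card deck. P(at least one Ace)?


P(not a Ace) = 48/52 = 12/13
P(none in 10 draws) = (12/13)^10 = 61917364224/137858491849
P(≥1 Ace) = 1 - 61917364224/137858491849 = 75941127625/137858491849

P = 75941127625/137858491849 ≈ 55.09%


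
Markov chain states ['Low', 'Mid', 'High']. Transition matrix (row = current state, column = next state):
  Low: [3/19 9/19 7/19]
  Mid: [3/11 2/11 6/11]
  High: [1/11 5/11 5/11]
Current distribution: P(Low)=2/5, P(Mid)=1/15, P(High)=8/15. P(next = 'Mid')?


P(next=Mid) = Σᵢ P(now=i)×P(i→Mid)
= 2/5×9/19 + 1/15×2/11 + 8/15×5/11
= 18/95 + 2/165 + 8/33 = 464/1045

P = 464/1045 ≈ 0.4440


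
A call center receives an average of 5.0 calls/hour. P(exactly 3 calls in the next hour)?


Poisson(λ=5.0): P(X=3) = e^(-λ)×λ^k/k!
= e^(-5.0) × 5.0^3 / 3!
≈ 0.006737946999 × 125 / 6 ≈ 0.140374

P(X=3) ≈ 0.140374 ≈ 14.04%


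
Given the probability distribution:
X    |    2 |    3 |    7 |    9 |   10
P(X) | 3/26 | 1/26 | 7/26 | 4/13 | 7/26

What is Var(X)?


E[X] = 100/13
E[X²] = 856/13
Var(X) = E[X²] - (E[X])² = 856/13 - 10000/169 = 1128/169

Var(X) = 1128/169 ≈ 6.6746


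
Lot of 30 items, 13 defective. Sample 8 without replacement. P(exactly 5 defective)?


Hypergeometric: C(13,5)×C(17,3)/C(30,8)
= 1287×680/5852925 = 1496/10005

P(X=5) = 1496/10005 ≈ 14.95%


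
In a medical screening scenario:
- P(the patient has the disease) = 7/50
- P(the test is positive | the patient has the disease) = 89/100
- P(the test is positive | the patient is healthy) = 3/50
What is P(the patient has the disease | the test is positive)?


Using Bayes' theorem:
P(A|B) = P(B|A)·P(A) / P(B)

P(the test is positive) = 89/100 × 7/50 + 3/50 × 43/50
= 623/5000 + 129/2500 = 881/5000

P(the patient has the disease|the test is positive) = (623/5000) / (881/5000) = 623/881

P(the patient has the disease|the test is positive) = 623/881 ≈ 70.72%


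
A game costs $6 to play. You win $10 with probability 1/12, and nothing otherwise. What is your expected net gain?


E[gain] = (10-6)×1/12 + (-6)×11/12
= 1/3 - 11/2 = -31/6

Expected net gain = $-31/6 ≈ $-5.17


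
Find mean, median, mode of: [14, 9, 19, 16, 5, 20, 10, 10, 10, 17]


Sorted: [5, 9, 10, 10, 10, 14, 16, 17, 19, 20]
Mean = 130/10 = 13
Median = 12
Freq: {14: 1, 9: 1, 19: 1, 16: 1, 5: 1, 20: 1, 10: 3, 17: 1}
Mode: [10]

Mean=13, Median=12, Mode=10


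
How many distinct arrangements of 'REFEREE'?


Letters: 7, freq: {'R': 2, 'E': 4, 'F': 1}
7!/(2!×4!×1!) = 5040/48 = 105

105


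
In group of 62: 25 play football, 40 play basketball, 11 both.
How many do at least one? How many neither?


|A∪B| = 25+40-11 = 54
Neither = 62-54 = 8

At least one: 54; Neither: 8


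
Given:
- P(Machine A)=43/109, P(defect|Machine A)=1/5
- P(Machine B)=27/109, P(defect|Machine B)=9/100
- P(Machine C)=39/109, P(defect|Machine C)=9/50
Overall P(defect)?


P(B) = Σ P(B|Aᵢ)×P(Aᵢ)
  1/5×43/109 = 43/545
  9/100×27/109 = 243/10900
  9/50×39/109 = 351/5450
Sum = 361/2180

P(defect) = 361/2180 ≈ 16.56%


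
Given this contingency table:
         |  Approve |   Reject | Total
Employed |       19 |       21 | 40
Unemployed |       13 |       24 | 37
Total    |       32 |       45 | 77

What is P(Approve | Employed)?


P(Approve | Employed) = 19/(19+21) = 19/40

P(Approve|Employed) = 19/40 ≈ 47.50%


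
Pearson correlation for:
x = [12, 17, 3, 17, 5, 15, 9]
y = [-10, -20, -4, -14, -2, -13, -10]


n=7, Σx=78, Σy=-73, Σxy=-1005, Σx²=1062, Σy²=985
r = (7×(-1005) - 78×(-73))/√((7×1062 - 78²)(7×985 - (-73)²))
= -1341/√(1350×1566) = -1341/√2114100 ≈ -1341/1453.9945 ≈ -0.9223

r ≈ -0.9223


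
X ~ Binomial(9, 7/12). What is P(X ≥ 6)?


P(X ≥ 6) = Σ P(X=i) for i=6..9
P(X=6) = 102942875/429981696
P(X=7) = 20588575/143327232
P(X=8) = 28824005/573308928
P(X=9) = 40353607/5159780352
Sum = 569068213/1289945088

P(X ≥ 6) = 569068213/1289945088 ≈ 44.12%


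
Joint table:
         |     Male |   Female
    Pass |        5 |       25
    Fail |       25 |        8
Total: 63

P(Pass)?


P(Pass) = (5+25)/63 = 30/63 = 10/21

P(Pass) = 10/21 ≈ 47.62%


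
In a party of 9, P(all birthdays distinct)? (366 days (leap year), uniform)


P(all different) = Π(366-i)/366 for i=0..8
= (366/366)×(365/366)×...×(358/366)
= 0.905624

P ≈ 0.9056 ≈ 90.56%


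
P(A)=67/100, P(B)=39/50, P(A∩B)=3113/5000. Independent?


P(A)×P(B) = 2613/5000
P(A∩B) = 3113/5000
Not equal → NOT independent

No, not independent


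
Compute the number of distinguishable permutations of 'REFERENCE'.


Letters: 9, freq: {'R': 2, 'E': 4, 'F': 1, 'N': 1, 'C': 1}
9!/(2!×4!×1!×1!×1!) = 362880/48 = 7560

7560


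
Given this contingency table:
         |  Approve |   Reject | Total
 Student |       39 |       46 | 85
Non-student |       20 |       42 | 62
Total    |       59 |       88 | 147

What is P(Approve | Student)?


P(Approve | Student) = 39/(39+46) = 39/85

P(Approve|Student) = 39/85 ≈ 45.88%


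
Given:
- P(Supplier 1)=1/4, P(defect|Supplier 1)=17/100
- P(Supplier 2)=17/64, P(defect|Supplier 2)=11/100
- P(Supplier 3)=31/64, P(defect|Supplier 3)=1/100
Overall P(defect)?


P(B) = Σ P(B|Aᵢ)×P(Aᵢ)
  17/100×1/4 = 17/400
  11/100×17/64 = 187/6400
  1/100×31/64 = 31/6400
Sum = 49/640

P(defect) = 49/640 ≈ 7.66%


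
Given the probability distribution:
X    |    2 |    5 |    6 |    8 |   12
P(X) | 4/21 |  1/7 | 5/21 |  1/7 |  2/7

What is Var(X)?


E[X] = 149/21
E[X²] = 1327/21
Var(X) = E[X²] - (E[X])² = 1327/21 - 22201/441 = 5666/441

Var(X) = 5666/441 ≈ 12.8481


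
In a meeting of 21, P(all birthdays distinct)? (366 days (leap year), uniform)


P(all different) = Π(366-i)/366 for i=0..20
= (366/366)×(365/366)×...×(346/366)
= 0.557221

P ≈ 0.5572 ≈ 55.72%


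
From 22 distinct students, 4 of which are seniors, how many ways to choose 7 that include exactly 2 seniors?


Choose 2 of the 4 seniors and 5 of the other 18 students:
C(4,2)×C(18,5) = 6×8568 = 51408

51408


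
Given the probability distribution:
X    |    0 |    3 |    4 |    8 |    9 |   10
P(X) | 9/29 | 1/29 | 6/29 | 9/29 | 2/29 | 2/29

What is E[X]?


E[X] = Σ x·P(X=x)
= (0)×(9/29) + (3)×(1/29) + (4)×(6/29) + (8)×(9/29) + (9)×(2/29) + (10)×(2/29)
= 137/29

E[X] = 137/29


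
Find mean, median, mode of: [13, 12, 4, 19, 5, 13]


Sorted: [4, 5, 12, 13, 13, 19]
Mean = 66/6 = 11
Median = 25/2
Freq: {13: 2, 12: 1, 4: 1, 19: 1, 5: 1}
Mode: [13]

Mean=11, Median=25/2, Mode=13


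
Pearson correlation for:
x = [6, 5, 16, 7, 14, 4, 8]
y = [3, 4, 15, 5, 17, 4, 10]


n=7, Σx=60, Σy=58, Σxy=647, Σx²=642, Σy²=680
r = (7×647 - 60×58)/√((7×642 - 60²)(7×680 - 58²))
= 1049/√(894×1396) = 1049/√1248024 ≈ 1049/1117.1499 ≈ 0.9390

r ≈ 0.9390


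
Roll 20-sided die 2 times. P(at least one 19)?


P(no 19)^2 = (19/20)^2 = 361/400
P(≥1) = 1 - 361/400 = 39/400

P = 39/400 ≈ 9.75%


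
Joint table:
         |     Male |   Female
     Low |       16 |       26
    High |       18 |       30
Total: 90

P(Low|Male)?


P(Low|Male) = 16/(16+18) = 16/34 = 8/17

P = 8/17 ≈ 47.06%


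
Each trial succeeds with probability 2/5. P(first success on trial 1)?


Geometric: P(X=1) = (1-p)^(k-1)×p = (3/5)^0×2/5 = 2/5

P(X=1) = 2/5 ≈ 40.00%


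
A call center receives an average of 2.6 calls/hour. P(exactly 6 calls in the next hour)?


Poisson(λ=2.6): P(X=6) = e^(-λ)×λ^k/k!
= e^(-2.6) × 2.6^6 / 6!
≈ 0.07427357821 × 308.915776 / 720 ≈ 0.031867

P(X=6) ≈ 0.031867 ≈ 3.19%


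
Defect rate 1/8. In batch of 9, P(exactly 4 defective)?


Binomial: P(X=4) = C(9,4)×p^4×(1-p)^5
= 126 × 1/4096 × 16807/32768 = 1058841/67108864

P(X=4) = 1058841/67108864 ≈ 1.58%


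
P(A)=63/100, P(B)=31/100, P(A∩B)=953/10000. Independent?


P(A)×P(B) = 1953/10000
P(A∩B) = 953/10000
Not equal → NOT independent

No, not independent


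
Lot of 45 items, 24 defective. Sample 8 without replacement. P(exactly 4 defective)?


Hypergeometric: C(24,4)×C(21,4)/C(45,8)
= 10626×5985/215553195 = 6762/22919

P(X=4) = 6762/22919 ≈ 29.50%


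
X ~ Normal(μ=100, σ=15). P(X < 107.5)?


z = (107.5-100)/15 = 0.5
P(Z < 0.5) = 0.6915

P(X < 107.5) ≈ 0.6915


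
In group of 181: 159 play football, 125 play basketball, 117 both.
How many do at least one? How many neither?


|A∪B| = 159+125-117 = 167
Neither = 181-167 = 14

At least one: 167; Neither: 14


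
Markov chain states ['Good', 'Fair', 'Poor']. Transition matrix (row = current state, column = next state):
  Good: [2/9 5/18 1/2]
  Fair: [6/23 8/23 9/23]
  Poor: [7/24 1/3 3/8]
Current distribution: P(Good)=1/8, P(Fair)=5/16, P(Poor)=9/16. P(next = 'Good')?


P(next=Good) = Σᵢ P(now=i)×P(i→Good)
= 1/8×2/9 + 5/16×6/23 + 9/16×7/24
= 1/36 + 15/184 + 21/128 = 7243/26496

P = 7243/26496 ≈ 0.2734


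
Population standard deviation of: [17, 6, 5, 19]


Mean = 47/4
  (17-47/4)²=441/16
  (6-47/4)²=529/16
  (5-47/4)²=729/16
  (19-47/4)²=841/16
Σ(x-μ)² = 635/4
σ² = (635/4)/4 = 635/16

σ = √(635/16) ≈ 6.2998


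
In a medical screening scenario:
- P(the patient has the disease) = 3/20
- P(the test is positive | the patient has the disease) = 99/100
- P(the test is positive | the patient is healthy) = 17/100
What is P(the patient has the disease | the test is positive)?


Using Bayes' theorem:
P(A|B) = P(B|A)·P(A) / P(B)

P(the test is positive) = 99/100 × 3/20 + 17/100 × 17/20
= 297/2000 + 289/2000 = 293/1000

P(the patient has the disease|the test is positive) = (297/2000) / (293/1000) = 297/586

P(the patient has the disease|the test is positive) = 297/586 ≈ 50.68%


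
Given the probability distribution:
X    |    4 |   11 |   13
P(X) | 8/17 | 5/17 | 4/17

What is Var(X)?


E[X] = 139/17
E[X²] = 1409/17
Var(X) = E[X²] - (E[X])² = 1409/17 - 19321/289 = 4632/289

Var(X) = 4632/289 ≈ 16.0277


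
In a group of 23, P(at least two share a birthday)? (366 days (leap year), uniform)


P(all different) = Π(366-i)/366 for i=0..22
= 0.493677
P(match) = 1 - 0.493677 = 0.506323

P ≈ 0.5063 ≈ 50.63%


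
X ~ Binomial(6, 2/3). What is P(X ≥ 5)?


P(X ≥ 5) = Σ P(X=i) for i=5..6
P(X=5) = 64/243
P(X=6) = 64/729
Sum = 256/729

P(X ≥ 5) = 256/729 ≈ 35.12%


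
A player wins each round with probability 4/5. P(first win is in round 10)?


Geometric: P(X=10) = (1-p)^(k-1)×p = (1/5)^9×4/5 = 4/9765625

P(X=10) = 4/9765625 ≈ 0.00%


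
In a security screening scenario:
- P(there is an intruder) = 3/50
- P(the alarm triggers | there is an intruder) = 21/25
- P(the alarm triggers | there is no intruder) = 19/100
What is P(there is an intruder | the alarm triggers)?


Using Bayes' theorem:
P(A|B) = P(B|A)·P(A) / P(B)

P(the alarm triggers) = 21/25 × 3/50 + 19/100 × 47/50
= 63/1250 + 893/5000 = 229/1000

P(there is an intruder|the alarm triggers) = (63/1250) / (229/1000) = 252/1145

P(there is an intruder|the alarm triggers) = 252/1145 ≈ 22.01%


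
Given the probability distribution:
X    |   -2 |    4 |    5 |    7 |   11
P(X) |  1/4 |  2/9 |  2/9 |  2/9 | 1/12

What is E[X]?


E[X] = Σ x·P(X=x)
= (-2)×(1/4) + (4)×(2/9) + (5)×(2/9) + (7)×(2/9) + (11)×(1/12)
= 143/36

E[X] = 143/36


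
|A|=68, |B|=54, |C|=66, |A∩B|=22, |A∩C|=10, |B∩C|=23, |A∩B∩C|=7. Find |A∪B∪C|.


|A∪B∪C| = 68+54+66-22-10-23+7 = 140

|A∪B∪C| = 140


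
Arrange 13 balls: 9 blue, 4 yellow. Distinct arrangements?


13!/(9!×4!) = 715

715


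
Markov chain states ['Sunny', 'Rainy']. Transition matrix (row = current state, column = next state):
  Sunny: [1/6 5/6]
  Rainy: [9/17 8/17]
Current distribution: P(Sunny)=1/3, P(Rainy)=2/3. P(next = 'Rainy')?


P(next=Rainy) = Σᵢ P(now=i)×P(i→Rainy)
= 1/3×5/6 + 2/3×8/17
= 5/18 + 16/51 = 181/306

P = 181/306 ≈ 0.5915


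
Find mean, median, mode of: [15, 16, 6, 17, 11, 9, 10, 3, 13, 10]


Sorted: [3, 6, 9, 10, 10, 11, 13, 15, 16, 17]
Mean = 110/10 = 11
Median = 21/2
Freq: {15: 1, 16: 1, 6: 1, 17: 1, 11: 1, 9: 1, 10: 2, 3: 1, 13: 1}
Mode: [10]

Mean=11, Median=21/2, Mode=10


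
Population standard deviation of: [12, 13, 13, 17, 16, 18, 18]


Mean = 107/7
  (12-107/7)²=529/49
  (13-107/7)²=256/49
  (13-107/7)²=256/49
  (17-107/7)²=144/49
  (16-107/7)²=25/49
  (18-107/7)²=361/49
  (18-107/7)²=361/49
Σ(x-μ)² = 276/7
σ² = (276/7)/7 = 276/49

σ = √(276/49) ≈ 2.3733


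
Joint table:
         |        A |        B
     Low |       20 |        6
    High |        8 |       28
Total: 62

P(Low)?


P(Low) = (20+6)/62 = 26/62 = 13/31

P(Low) = 13/31 ≈ 41.94%


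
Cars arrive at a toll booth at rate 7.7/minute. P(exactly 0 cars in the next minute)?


Poisson(λ=7.7): P(X=0) = e^(-λ)×λ^k/k!
= e^(-7.7) × 7.7^0 / 0!
≈ 0.0004528271829 × 1 / 1 ≈ 0.000453

P(X=0) ≈ 0.000453 ≈ 0.05%


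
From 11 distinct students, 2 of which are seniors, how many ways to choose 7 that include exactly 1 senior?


Choose 1 of the 2 seniors and 6 of the other 9 students:
C(2,1)×C(9,6) = 2×84 = 168

168


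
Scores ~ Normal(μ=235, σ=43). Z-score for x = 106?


z = (x - μ)/σ = (106 - 235)/43 = -3.0

z = -3.0


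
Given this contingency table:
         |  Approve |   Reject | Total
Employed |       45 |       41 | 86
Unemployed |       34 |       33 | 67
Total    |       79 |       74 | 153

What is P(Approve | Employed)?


P(Approve | Employed) = 45/(45+41) = 45/86

P(Approve|Employed) = 45/86 ≈ 52.33%


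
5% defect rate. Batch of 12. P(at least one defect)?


P(all good) = (19/20)^12 = 2213314919066161/4096000000000000
P(≥1 defect) = 1882685080933839/4096000000000000

P = 1882685080933839/4096000000000000 ≈ 45.96%


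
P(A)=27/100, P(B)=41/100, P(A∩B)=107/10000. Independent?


P(A)×P(B) = 1107/10000
P(A∩B) = 107/10000
Not equal → NOT independent

No, not independent


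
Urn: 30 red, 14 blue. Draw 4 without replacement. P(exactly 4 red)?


Hypergeometric: C(30,4)×C(14,0)/C(44,4)
= 27405×1/135751 = 3915/19393

P(X=4) = 3915/19393 ≈ 20.19%


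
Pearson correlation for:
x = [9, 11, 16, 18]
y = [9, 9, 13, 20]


n=4, Σx=54, Σy=51, Σxy=748, Σx²=782, Σy²=731
r = (4×748 - 54×51)/√((4×782 - 54²)(4×731 - 51²))
= 238/√(212×323) = 238/√68476 ≈ 238/261.6792 ≈ 0.9095

r ≈ 0.9095


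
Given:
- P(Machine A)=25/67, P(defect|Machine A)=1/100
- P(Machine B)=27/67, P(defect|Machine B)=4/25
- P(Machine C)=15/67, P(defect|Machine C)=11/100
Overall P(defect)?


P(B) = Σ P(B|Aᵢ)×P(Aᵢ)
  1/100×25/67 = 1/268
  4/25×27/67 = 108/1675
  11/100×15/67 = 33/1340
Sum = 311/3350

P(defect) = 311/3350 ≈ 9.28%


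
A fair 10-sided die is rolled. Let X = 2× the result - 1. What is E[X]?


E[die] = (1+10)/2 = 11/2
E[X] = 2×11/2 - 1 = 10

E[X] = 10


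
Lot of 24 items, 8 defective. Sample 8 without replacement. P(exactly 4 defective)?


Hypergeometric: C(8,4)×C(16,4)/C(24,8)
= 70×1820/735471 = 127400/735471

P(X=4) = 127400/735471 ≈ 17.32%


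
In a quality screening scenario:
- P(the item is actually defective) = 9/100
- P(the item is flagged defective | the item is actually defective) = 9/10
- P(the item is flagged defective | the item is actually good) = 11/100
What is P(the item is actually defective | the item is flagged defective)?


Using Bayes' theorem:
P(A|B) = P(B|A)·P(A) / P(B)

P(the item is flagged defective) = 9/10 × 9/100 + 11/100 × 91/100
= 81/1000 + 1001/10000 = 1811/10000

P(the item is actually defective|the item is flagged defective) = (81/1000) / (1811/10000) = 810/1811

P(the item is actually defective|the item is flagged defective) = 810/1811 ≈ 44.73%


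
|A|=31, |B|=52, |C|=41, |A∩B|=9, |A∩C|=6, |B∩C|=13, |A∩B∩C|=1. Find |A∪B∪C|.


|A∪B∪C| = 31+52+41-9-6-13+1 = 97

|A∪B∪C| = 97


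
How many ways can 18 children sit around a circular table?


Circular arrangements of 18 distinct objects: fix one position to break rotational symmetry.
(n-1)! = 17! = 355687428096000

355687428096000


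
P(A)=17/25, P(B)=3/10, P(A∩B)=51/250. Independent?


P(A)×P(B) = 51/250
P(A∩B) = 51/250
Equal ✓ → Independent

Yes, independent


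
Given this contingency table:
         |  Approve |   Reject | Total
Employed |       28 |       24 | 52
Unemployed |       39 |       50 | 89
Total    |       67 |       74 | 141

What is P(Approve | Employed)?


P(Approve | Employed) = 28/(28+24) = 28/52 = 7/13

P(Approve|Employed) = 7/13 ≈ 53.85%


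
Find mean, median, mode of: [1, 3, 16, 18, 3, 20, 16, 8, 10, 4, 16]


Sorted: [1, 3, 3, 4, 8, 10, 16, 16, 16, 18, 20]
Mean = 115/11
Median = 10
Freq: {1: 1, 3: 2, 16: 3, 18: 1, 20: 1, 8: 1, 10: 1, 4: 1}
Mode: [16]

Mean=115/11, Median=10, Mode=16


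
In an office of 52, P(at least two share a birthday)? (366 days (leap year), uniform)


P(all different) = Π(366-i)/366 for i=0..51
= 0.022238
P(match) = 1 - 0.022238 = 0.977762

P ≈ 0.9778 ≈ 97.78%


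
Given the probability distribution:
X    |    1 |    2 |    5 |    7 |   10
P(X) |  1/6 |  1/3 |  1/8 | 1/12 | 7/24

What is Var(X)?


E[X] = 119/24
E[X²] = 303/8
Var(X) = E[X²] - (E[X])² = 303/8 - 14161/576 = 7655/576

Var(X) = 7655/576 ≈ 13.2899


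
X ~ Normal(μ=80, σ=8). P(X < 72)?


z = (72-80)/8 = -1.0
P(Z < -1.0) = 0.1587

P(X < 72) ≈ 0.1587


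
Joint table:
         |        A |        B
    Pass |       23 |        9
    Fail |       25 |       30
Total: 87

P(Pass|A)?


P(Pass|A) = 23/(23+25) = 23/48

P = 23/48 ≈ 47.92%


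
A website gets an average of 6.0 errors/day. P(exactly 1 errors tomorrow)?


Poisson(λ=6.0): P(X=1) = e^(-λ)×λ^k/k!
= e^(-6.0) × 6.0^1 / 1!
≈ 0.002478752177 × 6 / 1 ≈ 0.014873

P(X=1) ≈ 0.014873 ≈ 1.49%


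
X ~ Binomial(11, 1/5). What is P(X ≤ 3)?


P(X ≤ 3) = Σ P(X=i) for i=0..3
P(X=0) = 4194304/48828125
P(X=1) = 11534336/48828125
P(X=2) = 2883584/9765625
P(X=3) = 2162688/9765625
Sum = 65536/78125

P(X ≤ 3) = 65536/78125 ≈ 83.89%


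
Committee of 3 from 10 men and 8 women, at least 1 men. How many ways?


Count by #men:
  1M,2W: C(10,1)×C(8,2)=280
  2M,1W: C(10,2)×C(8,1)=360
  3M,0W: C(10,3)×C(8,0)=120
Total = 760

760


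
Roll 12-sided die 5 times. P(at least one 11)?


P(no 11)^5 = (11/12)^5 = 161051/248832
P(≥1) = 1 - 161051/248832 = 87781/248832

P = 87781/248832 ≈ 35.28%


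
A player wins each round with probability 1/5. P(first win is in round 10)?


Geometric: P(X=10) = (1-p)^(k-1)×p = (4/5)^9×1/5 = 262144/9765625

P(X=10) = 262144/9765625 ≈ 2.68%


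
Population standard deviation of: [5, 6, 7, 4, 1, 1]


Mean = 24/6 = 4
  (5-4)²=1
  (6-4)²=4
  (7-4)²=9
  (4-4)²=0
  (1-4)²=9
  (1-4)²=9
Σ(x-μ)² = 32
σ² = 32/6 = 16/3

σ = √(16/3) ≈ 2.3094


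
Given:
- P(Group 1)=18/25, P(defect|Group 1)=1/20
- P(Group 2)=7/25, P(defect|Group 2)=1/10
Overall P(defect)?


P(B) = Σ P(B|Aᵢ)×P(Aᵢ)
  1/20×18/25 = 9/250
  1/10×7/25 = 7/250
Sum = 8/125

P(defect) = 8/125 ≈ 6.40%


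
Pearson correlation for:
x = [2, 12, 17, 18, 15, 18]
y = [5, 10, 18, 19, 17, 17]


n=6, Σx=82, Σy=86, Σxy=1339, Σx²=1310, Σy²=1388
r = (6×1339 - 82×86)/√((6×1310 - 82²)(6×1388 - 86²))
= 982/√(1136×932) = 982/√1058752 ≈ 982/1028.9568 ≈ 0.9544

r ≈ 0.9544


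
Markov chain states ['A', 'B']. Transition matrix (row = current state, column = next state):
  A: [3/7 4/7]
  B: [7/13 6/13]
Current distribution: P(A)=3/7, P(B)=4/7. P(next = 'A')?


P(next=A) = Σᵢ P(now=i)×P(i→A)
= 3/7×3/7 + 4/7×7/13
= 9/49 + 4/13 = 313/637

P = 313/637 ≈ 0.4914


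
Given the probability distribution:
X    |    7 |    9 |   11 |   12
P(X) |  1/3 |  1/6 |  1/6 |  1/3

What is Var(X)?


E[X] = 29/3
E[X²] = 98
Var(X) = E[X²] - (E[X])² = 98 - 841/9 = 41/9

Var(X) = 41/9 ≈ 4.5556


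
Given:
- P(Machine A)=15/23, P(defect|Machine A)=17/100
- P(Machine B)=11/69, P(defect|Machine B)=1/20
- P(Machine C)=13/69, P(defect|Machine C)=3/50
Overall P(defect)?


P(B) = Σ P(B|Aᵢ)×P(Aᵢ)
  17/100×15/23 = 51/460
  1/20×11/69 = 11/1380
  3/50×13/69 = 13/1150
Sum = 449/3450

P(defect) = 449/3450 ≈ 13.01%


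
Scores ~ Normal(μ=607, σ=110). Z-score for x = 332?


z = (x - μ)/σ = (332 - 607)/110 = -2.5

z = -2.5
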